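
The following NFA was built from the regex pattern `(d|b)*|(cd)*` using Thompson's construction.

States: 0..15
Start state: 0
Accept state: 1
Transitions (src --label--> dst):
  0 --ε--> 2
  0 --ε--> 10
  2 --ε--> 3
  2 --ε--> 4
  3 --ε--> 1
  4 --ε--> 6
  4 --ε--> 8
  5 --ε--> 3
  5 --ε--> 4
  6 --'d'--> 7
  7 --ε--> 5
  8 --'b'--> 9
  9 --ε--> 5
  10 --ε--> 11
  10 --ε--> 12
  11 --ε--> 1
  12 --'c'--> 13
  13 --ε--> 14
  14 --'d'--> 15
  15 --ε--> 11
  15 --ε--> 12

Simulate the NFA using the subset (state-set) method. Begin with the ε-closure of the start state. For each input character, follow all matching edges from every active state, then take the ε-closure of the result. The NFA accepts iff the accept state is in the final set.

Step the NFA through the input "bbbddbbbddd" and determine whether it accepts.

Answer: ACCEPT

Derivation:
initial (ε-close {0}): {0,1,2,3,4,6,8,10,11,12}
'b' @ 1: {1,3,4,5,6,8,9}  (accept∈set)
'b' @ 2: {1,3,4,5,6,8,9}  (accept∈set)
'b' @ 3: {1,3,4,5,6,8,9}  (accept∈set)
'd' @ 4: {1,3,4,5,6,7,8}  (accept∈set)
'd' @ 5: {1,3,4,5,6,7,8}  (accept∈set)
'b' @ 6: {1,3,4,5,6,8,9}  (accept∈set)
'b' @ 7: {1,3,4,5,6,8,9}  (accept∈set)
'b' @ 8: {1,3,4,5,6,8,9}  (accept∈set)
'd' @ 9: {1,3,4,5,6,7,8}  (accept∈set)
'd' @ 10: {1,3,4,5,6,7,8}  (accept∈set)
'd' @ 11: {1,3,4,5,6,7,8}  (accept∈set)
final: {1,3,4,5,6,7,8}; accept 1 in set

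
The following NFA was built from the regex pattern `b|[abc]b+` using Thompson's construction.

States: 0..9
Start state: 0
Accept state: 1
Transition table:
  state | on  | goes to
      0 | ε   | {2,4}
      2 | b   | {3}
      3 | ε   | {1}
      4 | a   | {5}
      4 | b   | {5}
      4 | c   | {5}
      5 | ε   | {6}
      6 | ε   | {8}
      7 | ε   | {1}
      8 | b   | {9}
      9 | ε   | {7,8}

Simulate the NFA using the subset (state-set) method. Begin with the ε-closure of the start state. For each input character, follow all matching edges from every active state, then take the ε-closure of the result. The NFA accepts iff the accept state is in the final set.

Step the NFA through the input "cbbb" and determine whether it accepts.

Answer: ACCEPT

Trace:
S₀ = ε-closure({0}) = {0,2,4}
'c' @ 1: {5,6,8}
'b' @ 2: {1,7,8,9}  [accepting]
'b' @ 3: {1,7,8,9}  [accepting]
'b' @ 4: {1,7,8,9}  [accepting]
final: {1,7,8,9}; accept 1 in set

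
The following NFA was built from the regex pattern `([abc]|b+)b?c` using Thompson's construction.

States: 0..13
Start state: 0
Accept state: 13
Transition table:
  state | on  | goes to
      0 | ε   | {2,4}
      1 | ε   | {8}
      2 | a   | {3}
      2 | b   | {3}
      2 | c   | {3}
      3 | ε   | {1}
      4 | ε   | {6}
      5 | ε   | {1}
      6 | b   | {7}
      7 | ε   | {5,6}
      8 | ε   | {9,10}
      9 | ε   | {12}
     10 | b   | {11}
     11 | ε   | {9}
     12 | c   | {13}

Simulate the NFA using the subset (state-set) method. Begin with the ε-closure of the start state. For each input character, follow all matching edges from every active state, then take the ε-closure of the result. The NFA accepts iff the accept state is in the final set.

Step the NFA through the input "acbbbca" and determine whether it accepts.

S₀ = ε-closure({0}) = {0,2,4,6}
'a' @ 1: {1,3,8,9,10,12}
'c' @ 2: {13}  ✓accept
'b' @ 3: {}  — state set empty
rest 'bbca' ignored (set empty)
end set {} — state 13 not in

Answer: REJECT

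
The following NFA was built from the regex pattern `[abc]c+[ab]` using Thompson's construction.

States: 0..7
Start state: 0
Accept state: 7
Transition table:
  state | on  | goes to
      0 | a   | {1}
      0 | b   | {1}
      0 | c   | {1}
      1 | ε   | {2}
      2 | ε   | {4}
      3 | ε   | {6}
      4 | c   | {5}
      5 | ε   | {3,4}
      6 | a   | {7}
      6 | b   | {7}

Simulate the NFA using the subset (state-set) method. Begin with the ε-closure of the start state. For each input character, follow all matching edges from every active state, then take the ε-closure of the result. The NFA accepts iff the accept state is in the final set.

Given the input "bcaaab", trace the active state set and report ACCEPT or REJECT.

S₀ = ε-closure({0}) = {0}
'b' @ 1: {1,2,4}
'c' @ 2: {3,4,5,6}
'a' @ 3: {7}  ✓accept
'a' @ 4: {}  — state set empty
rest 'ab' ignored (set empty)
end set {} — state 7 not in

Answer: REJECT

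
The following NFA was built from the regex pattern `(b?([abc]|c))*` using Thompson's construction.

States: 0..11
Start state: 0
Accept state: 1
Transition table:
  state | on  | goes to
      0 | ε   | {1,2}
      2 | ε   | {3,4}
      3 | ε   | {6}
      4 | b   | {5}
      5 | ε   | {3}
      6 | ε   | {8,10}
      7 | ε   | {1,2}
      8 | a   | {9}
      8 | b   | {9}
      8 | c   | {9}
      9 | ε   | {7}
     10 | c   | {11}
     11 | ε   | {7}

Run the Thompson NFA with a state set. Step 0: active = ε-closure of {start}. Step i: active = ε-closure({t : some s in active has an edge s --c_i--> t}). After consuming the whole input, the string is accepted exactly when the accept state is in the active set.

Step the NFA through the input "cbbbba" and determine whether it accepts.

initial (ε-close {0}): {0,1,2,3,4,6,8,10}
'c' @ 1: {1,2,3,4,6,7,8,9,10,11}  ✓accept
'b' @ 2: {1,2,3,4,5,6,7,8,9,10}  ✓accept
'b' @ 3: {1,2,3,4,5,6,7,8,9,10}  ✓accept
'b' @ 4: {1,2,3,4,5,6,7,8,9,10}  ✓accept
'b' @ 5: {1,2,3,4,5,6,7,8,9,10}  ✓accept
'a' @ 6: {1,2,3,4,6,7,8,9,10}  ✓accept
final: {1,2,3,4,6,7,8,9,10}; accept 1 in set

Answer: ACCEPT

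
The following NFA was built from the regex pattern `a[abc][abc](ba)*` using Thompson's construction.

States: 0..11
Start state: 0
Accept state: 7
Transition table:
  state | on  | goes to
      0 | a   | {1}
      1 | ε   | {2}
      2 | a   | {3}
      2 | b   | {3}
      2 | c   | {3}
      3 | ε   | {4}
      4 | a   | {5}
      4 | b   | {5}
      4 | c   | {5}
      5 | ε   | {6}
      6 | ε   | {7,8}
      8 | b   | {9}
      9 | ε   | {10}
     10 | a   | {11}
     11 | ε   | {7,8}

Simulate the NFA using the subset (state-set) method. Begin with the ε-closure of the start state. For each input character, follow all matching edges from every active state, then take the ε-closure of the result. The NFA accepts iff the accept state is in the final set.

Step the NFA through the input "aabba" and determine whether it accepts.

Answer: ACCEPT

Derivation:
start: ε-closure({0}) = {0}
'a' @ 1: {1,2}
'a' @ 2: {3,4}
'b' @ 3: {5,6,7,8}  (accept∈set)
'b' @ 4: {9,10}
'a' @ 5: {7,8,11}  (accept∈set)
end set {7,8,11} — state 7 in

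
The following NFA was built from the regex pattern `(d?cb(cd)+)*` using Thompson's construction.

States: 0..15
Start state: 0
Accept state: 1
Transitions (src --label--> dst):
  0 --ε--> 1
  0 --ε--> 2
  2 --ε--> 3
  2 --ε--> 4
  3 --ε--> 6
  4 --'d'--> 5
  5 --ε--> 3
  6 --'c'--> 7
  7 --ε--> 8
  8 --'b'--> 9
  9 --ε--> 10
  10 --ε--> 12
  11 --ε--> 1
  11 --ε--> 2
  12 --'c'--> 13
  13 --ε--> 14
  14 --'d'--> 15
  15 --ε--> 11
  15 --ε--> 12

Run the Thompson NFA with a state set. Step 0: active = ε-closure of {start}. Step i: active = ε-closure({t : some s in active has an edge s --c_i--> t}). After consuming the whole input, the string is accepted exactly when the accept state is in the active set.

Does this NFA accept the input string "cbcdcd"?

initial (ε-close {0}): {0,1,2,3,4,6}
'c' @ 1: {7,8}
'b' @ 2: {9,10,12}
'c' @ 3: {13,14}
'd' @ 4: {1,2,3,4,6,11,12,15}  (accept∈set)
'c' @ 5: {7,8,13,14}
'd' @ 6: {1,2,3,4,6,11,12,15}  (accept∈set)
end set {1,2,3,4,6,11,12,15} — state 1 in

Answer: ACCEPT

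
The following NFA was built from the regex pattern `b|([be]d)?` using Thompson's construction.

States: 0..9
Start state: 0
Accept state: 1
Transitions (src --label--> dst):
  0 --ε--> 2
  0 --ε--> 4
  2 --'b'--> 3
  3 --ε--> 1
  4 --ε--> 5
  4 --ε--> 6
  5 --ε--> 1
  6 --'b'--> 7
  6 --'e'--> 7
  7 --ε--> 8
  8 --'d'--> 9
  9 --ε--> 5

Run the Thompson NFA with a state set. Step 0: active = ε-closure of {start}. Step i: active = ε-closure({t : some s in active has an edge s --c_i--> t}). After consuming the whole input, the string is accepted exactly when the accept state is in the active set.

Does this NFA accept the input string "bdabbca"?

Answer: REJECT

Steps:
S₀ = ε-closure({0}) = {0,1,2,4,5,6}
'b' @ 1: {1,3,7,8}  ✓accept
'd' @ 2: {1,5,9}  ✓accept
'a' @ 3: {}  — dead — no transitions
rest 'bbca' ignored (set empty)
final: {}; accept 1 not in set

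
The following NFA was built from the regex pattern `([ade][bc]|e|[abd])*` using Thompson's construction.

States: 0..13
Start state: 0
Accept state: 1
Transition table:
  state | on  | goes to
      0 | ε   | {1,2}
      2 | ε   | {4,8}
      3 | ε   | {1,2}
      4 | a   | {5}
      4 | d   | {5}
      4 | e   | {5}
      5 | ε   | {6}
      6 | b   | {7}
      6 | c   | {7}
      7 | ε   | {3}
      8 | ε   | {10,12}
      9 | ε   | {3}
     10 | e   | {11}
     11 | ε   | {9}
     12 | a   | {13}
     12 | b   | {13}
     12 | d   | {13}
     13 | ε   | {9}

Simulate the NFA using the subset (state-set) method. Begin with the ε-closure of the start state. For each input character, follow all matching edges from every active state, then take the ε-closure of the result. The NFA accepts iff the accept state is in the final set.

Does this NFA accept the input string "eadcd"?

start: ε-closure({0}) = {0,1,2,4,8,10,12}
'e' @ 1: {1,2,3,4,5,6,8,9,10,11,12}  [accepting]
'a' @ 2: {1,2,3,4,5,6,8,9,10,12,13}  [accepting]
'd' @ 3: {1,2,3,4,5,6,8,9,10,12,13}  [accepting]
'c' @ 4: {1,2,3,4,7,8,10,12}  [accepting]
'd' @ 5: {1,2,3,4,5,6,8,9,10,12,13}  [accepting]
after full input: {1,2,3,4,5,6,8,9,10,12,13}  (accept=1 in)

Answer: ACCEPT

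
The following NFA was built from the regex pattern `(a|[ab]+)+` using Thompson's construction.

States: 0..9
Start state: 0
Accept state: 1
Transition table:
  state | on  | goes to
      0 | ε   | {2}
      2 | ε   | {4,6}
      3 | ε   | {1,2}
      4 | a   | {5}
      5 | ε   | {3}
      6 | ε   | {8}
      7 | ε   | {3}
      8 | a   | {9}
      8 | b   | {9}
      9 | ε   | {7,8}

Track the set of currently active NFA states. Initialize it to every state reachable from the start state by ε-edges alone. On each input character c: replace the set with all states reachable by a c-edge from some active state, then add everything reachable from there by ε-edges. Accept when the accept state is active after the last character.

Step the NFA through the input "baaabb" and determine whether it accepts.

S₀ = ε-closure({0}) = {0,2,4,6,8}
'b' @ 1: {1,2,3,4,6,7,8,9}  (accept∈set)
'a' @ 2: {1,2,3,4,5,6,7,8,9}  (accept∈set)
'a' @ 3: {1,2,3,4,5,6,7,8,9}  (accept∈set)
'a' @ 4: {1,2,3,4,5,6,7,8,9}  (accept∈set)
'b' @ 5: {1,2,3,4,6,7,8,9}  (accept∈set)
'b' @ 6: {1,2,3,4,6,7,8,9}  (accept∈set)
final: {1,2,3,4,6,7,8,9}; accept 1 in set

Answer: ACCEPT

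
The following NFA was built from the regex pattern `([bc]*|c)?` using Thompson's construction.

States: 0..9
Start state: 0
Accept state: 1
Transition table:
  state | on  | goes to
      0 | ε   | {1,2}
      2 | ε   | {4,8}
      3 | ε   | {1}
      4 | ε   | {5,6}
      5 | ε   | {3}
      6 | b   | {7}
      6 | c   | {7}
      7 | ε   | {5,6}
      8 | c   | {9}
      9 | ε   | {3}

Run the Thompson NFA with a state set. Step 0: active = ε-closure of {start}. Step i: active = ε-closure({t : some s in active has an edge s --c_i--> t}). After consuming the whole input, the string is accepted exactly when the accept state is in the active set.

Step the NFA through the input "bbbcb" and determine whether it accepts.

initial (ε-close {0}): {0,1,2,3,4,5,6,8}
'b' @ 1: {1,3,5,6,7}  ✓accept
'b' @ 2: {1,3,5,6,7}  ✓accept
'b' @ 3: {1,3,5,6,7}  ✓accept
'c' @ 4: {1,3,5,6,7}  ✓accept
'b' @ 5: {1,3,5,6,7}  ✓accept
after full input: {1,3,5,6,7}  (accept=1 in)

Answer: ACCEPT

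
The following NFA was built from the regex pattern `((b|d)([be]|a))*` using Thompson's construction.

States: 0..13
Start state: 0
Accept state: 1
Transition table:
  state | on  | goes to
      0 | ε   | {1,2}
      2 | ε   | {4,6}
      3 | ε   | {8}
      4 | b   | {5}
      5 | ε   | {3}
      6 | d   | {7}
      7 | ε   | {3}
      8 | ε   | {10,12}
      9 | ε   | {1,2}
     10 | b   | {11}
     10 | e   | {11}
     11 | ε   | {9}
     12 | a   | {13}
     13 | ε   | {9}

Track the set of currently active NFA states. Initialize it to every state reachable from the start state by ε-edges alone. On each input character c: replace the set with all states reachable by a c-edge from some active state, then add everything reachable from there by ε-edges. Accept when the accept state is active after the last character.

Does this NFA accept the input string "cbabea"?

Answer: REJECT

Steps:
start: ε-closure({0}) = {0,1,2,4,6}
'c' @ 1: {}  — state set empty
rest 'babea' ignored (set empty)
final: {}; accept 1 not in set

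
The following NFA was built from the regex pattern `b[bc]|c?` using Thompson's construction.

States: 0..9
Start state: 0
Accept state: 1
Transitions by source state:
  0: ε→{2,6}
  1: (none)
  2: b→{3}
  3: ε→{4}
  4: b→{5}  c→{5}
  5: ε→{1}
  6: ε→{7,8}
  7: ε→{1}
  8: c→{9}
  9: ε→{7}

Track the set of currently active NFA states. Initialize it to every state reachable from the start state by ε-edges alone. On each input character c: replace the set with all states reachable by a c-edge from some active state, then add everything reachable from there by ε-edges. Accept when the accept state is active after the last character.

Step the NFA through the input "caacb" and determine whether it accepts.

start: ε-closure({0}) = {0,1,2,6,7,8}
'c' @ 1: {1,7,9}  ✓accept
'a' @ 2: {}  — state set empty
rest 'acb' ignored (set empty)
final: {}; accept 1 not in set

Answer: REJECT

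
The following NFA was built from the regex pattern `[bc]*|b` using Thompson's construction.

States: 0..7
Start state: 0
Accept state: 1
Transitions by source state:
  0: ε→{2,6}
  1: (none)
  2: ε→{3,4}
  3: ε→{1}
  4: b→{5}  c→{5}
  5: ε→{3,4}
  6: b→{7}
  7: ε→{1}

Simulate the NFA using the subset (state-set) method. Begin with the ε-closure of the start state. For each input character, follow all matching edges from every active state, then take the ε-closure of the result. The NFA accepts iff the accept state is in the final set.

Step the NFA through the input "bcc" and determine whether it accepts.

Answer: ACCEPT

Derivation:
start: ε-closure({0}) = {0,1,2,3,4,6}
'b' @ 1: {1,3,4,5,7}  ✓accept
'c' @ 2: {1,3,4,5}  ✓accept
'c' @ 3: {1,3,4,5}  ✓accept
after full input: {1,3,4,5}  (accept=1 in)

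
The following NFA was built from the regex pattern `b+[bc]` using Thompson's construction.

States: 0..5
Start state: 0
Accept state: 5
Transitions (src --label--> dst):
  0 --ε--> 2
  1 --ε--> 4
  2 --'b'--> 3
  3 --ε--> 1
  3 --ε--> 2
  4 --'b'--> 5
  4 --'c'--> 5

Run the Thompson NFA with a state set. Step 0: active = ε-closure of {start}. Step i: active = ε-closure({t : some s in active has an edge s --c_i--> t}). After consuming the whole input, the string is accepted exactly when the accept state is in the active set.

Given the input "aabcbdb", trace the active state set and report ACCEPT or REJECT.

initial (ε-close {0}): {0,2}
'a' @ 1: {}  — no active states
rest 'abcbdb' ignored (set empty)
after full input: {}  (accept=5 not in)

Answer: REJECT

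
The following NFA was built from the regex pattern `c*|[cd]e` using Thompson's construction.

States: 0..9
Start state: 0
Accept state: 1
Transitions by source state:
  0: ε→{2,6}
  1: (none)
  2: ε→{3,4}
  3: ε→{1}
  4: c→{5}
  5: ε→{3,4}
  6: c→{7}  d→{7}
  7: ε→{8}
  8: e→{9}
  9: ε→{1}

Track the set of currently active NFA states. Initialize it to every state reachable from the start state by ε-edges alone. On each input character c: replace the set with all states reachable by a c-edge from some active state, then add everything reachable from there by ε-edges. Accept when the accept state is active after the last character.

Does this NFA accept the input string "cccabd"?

Answer: REJECT

Steps:
S₀ = ε-closure({0}) = {0,1,2,3,4,6}
'c' @ 1: {1,3,4,5,7,8}  (accept∈set)
'c' @ 2: {1,3,4,5}  (accept∈set)
'c' @ 3: {1,3,4,5}  (accept∈set)
'a' @ 4: {}  — state set empty
rest 'bd' ignored (set empty)
end set {} — state 1 not in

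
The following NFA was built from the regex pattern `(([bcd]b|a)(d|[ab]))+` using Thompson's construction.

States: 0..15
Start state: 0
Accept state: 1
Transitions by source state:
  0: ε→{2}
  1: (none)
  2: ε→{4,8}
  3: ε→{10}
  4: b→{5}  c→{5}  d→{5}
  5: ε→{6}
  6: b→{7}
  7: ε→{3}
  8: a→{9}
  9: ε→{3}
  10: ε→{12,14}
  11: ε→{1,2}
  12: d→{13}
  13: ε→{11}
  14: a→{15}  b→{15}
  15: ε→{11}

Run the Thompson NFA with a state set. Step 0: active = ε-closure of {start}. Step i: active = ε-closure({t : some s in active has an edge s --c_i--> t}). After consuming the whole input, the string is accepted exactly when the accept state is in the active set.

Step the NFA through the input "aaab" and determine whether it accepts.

Answer: ACCEPT

Steps:
start: ε-closure({0}) = {0,2,4,8}
'a' @ 1: {3,9,10,12,14}
'a' @ 2: {1,2,4,8,11,15}  [accepting]
'a' @ 3: {3,9,10,12,14}
'b' @ 4: {1,2,4,8,11,15}  [accepting]
after full input: {1,2,4,8,11,15}  (accept=1 in)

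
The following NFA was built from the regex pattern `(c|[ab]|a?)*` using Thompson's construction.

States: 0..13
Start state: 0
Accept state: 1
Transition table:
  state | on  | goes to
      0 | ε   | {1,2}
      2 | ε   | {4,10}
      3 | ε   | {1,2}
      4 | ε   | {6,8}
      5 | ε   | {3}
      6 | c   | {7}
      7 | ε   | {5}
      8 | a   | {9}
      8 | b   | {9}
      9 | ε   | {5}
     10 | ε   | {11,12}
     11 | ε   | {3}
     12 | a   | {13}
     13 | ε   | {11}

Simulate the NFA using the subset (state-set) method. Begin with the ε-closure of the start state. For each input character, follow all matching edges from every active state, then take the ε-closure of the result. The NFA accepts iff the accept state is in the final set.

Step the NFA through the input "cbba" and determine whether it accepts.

S₀ = ε-closure({0}) = {0,1,2,3,4,6,8,10,11,12}
'c' @ 1: {1,2,3,4,5,6,7,8,10,11,12}  (accept∈set)
'b' @ 2: {1,2,3,4,5,6,8,9,10,11,12}  (accept∈set)
'b' @ 3: {1,2,3,4,5,6,8,9,10,11,12}  (accept∈set)
'a' @ 4: {1,2,3,4,5,6,8,9,10,11,12,13}  (accept∈set)
after full input: {1,2,3,4,5,6,8,9,10,11,12,13}  (accept=1 in)

Answer: ACCEPT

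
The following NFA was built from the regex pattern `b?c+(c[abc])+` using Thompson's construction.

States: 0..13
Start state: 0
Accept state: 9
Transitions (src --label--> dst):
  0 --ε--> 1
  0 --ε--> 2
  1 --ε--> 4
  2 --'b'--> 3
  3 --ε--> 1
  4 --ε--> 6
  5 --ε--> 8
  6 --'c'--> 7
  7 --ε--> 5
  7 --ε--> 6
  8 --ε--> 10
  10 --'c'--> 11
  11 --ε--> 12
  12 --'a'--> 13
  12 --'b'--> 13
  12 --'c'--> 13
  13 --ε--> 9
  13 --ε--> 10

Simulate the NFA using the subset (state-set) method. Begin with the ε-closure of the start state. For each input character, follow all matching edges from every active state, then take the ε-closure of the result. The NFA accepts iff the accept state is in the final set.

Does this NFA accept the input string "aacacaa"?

S₀ = ε-closure({0}) = {0,1,2,4,6}
'a' @ 1: {}  — no active states
rest 'acacaa' ignored (set empty)
end set {} — state 9 not in

Answer: REJECT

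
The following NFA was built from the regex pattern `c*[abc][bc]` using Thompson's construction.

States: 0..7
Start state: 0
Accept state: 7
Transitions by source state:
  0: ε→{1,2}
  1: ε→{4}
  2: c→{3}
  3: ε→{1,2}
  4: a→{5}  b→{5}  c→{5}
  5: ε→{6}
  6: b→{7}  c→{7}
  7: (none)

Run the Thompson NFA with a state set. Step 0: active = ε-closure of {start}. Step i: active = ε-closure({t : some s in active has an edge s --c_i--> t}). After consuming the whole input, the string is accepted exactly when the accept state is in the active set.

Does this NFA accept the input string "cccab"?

Answer: ACCEPT

Derivation:
S₀ = ε-closure({0}) = {0,1,2,4}
'c' @ 1: {1,2,3,4,5,6}
'c' @ 2: {1,2,3,4,5,6,7}  ✓accept
'c' @ 3: {1,2,3,4,5,6,7}  ✓accept
'a' @ 4: {5,6}
'b' @ 5: {7}  ✓accept
after full input: {7}  (accept=7 in)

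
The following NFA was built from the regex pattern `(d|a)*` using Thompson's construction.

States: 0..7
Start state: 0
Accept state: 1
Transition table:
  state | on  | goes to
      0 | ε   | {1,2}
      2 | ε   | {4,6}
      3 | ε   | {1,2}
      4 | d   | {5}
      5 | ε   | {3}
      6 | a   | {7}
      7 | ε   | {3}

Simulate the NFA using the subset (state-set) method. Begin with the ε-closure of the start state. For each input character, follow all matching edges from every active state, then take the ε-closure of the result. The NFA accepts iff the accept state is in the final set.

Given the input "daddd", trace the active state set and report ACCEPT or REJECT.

initial (ε-close {0}): {0,1,2,4,6}
'd' @ 1: {1,2,3,4,5,6}  ✓accept
'a' @ 2: {1,2,3,4,6,7}  ✓accept
'd' @ 3: {1,2,3,4,5,6}  ✓accept
'd' @ 4: {1,2,3,4,5,6}  ✓accept
'd' @ 5: {1,2,3,4,5,6}  ✓accept
after full input: {1,2,3,4,5,6}  (accept=1 in)

Answer: ACCEPT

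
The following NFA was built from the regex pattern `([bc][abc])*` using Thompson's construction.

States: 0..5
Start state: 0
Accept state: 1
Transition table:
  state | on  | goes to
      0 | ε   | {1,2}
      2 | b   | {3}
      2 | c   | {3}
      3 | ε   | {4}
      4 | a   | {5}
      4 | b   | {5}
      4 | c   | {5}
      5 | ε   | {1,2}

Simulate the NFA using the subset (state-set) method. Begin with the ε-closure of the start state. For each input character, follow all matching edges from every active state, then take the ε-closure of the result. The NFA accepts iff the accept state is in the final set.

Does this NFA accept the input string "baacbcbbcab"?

Answer: REJECT

Derivation:
start: ε-closure({0}) = {0,1,2}
'b' @ 1: {3,4}
'a' @ 2: {1,2,5}  [accepting]
'a' @ 3: {}  — dead — no transitions
rest 'cbcbbcab' ignored (set empty)
end set {} — state 1 not in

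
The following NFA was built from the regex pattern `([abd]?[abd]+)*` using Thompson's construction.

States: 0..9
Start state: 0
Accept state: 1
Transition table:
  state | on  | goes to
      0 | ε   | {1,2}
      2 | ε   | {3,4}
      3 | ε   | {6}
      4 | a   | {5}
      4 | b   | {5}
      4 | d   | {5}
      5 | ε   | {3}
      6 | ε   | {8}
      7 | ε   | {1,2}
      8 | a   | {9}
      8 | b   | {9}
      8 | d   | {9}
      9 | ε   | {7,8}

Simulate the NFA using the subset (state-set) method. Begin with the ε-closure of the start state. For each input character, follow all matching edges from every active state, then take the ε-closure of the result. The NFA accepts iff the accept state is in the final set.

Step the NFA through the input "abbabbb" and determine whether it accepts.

S₀ = ε-closure({0}) = {0,1,2,3,4,6,8}
'a' @ 1: {1,2,3,4,5,6,7,8,9}  (accept∈set)
'b' @ 2: {1,2,3,4,5,6,7,8,9}  (accept∈set)
'b' @ 3: {1,2,3,4,5,6,7,8,9}  (accept∈set)
'a' @ 4: {1,2,3,4,5,6,7,8,9}  (accept∈set)
'b' @ 5: {1,2,3,4,5,6,7,8,9}  (accept∈set)
'b' @ 6: {1,2,3,4,5,6,7,8,9}  (accept∈set)
'b' @ 7: {1,2,3,4,5,6,7,8,9}  (accept∈set)
final: {1,2,3,4,5,6,7,8,9}; accept 1 in set

Answer: ACCEPT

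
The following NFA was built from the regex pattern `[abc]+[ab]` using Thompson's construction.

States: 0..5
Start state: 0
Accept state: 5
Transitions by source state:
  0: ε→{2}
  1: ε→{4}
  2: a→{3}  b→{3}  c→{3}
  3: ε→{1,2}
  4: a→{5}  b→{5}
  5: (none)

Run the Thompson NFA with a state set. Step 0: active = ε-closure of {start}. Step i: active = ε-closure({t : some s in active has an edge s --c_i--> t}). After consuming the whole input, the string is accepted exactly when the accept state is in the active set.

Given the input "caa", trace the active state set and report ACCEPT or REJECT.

Answer: ACCEPT

Steps:
start: ε-closure({0}) = {0,2}
'c' @ 1: {1,2,3,4}
'a' @ 2: {1,2,3,4,5}  (accept∈set)
'a' @ 3: {1,2,3,4,5}  (accept∈set)
after full input: {1,2,3,4,5}  (accept=5 in)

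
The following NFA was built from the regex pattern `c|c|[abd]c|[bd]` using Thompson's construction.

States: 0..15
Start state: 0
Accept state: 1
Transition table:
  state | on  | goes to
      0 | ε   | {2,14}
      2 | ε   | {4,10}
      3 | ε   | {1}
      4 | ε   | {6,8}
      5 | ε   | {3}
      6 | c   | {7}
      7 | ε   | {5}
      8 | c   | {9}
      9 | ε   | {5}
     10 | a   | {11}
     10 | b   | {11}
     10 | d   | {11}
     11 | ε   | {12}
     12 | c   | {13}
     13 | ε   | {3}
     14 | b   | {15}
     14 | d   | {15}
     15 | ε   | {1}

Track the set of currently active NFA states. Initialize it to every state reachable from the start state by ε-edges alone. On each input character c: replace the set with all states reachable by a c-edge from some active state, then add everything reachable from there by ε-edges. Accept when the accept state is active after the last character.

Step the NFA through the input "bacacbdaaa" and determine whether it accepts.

S₀ = ε-closure({0}) = {0,2,4,6,8,10,14}
'b' @ 1: {1,11,12,15}  ✓accept
'a' @ 2: {}  — state set empty
rest 'cacbdaaa' ignored (set empty)
after full input: {}  (accept=1 not in)

Answer: REJECT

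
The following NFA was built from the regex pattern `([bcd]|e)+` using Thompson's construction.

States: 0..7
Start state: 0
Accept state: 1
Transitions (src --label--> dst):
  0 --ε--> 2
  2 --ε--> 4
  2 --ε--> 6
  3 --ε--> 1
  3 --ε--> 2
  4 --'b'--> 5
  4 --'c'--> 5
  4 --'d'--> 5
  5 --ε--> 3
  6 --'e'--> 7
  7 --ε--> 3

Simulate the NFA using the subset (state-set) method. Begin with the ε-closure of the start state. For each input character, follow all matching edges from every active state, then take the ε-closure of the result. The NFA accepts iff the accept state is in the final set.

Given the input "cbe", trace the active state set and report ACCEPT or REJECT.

Answer: ACCEPT

Trace:
initial (ε-close {0}): {0,2,4,6}
'c' @ 1: {1,2,3,4,5,6}  ✓accept
'b' @ 2: {1,2,3,4,5,6}  ✓accept
'e' @ 3: {1,2,3,4,6,7}  ✓accept
after full input: {1,2,3,4,6,7}  (accept=1 in)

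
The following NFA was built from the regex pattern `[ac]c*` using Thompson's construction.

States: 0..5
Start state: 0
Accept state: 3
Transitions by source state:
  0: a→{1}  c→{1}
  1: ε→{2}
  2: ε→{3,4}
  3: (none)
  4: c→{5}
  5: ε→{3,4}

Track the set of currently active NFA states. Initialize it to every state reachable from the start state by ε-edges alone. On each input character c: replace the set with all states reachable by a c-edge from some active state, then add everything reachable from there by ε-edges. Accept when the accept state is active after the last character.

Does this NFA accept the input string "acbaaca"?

start: ε-closure({0}) = {0}
'a' @ 1: {1,2,3,4}  (accept∈set)
'c' @ 2: {3,4,5}  (accept∈set)
'b' @ 3: {}  — dead — no transitions
rest 'aaca' ignored (set empty)
after full input: {}  (accept=3 not in)

Answer: REJECT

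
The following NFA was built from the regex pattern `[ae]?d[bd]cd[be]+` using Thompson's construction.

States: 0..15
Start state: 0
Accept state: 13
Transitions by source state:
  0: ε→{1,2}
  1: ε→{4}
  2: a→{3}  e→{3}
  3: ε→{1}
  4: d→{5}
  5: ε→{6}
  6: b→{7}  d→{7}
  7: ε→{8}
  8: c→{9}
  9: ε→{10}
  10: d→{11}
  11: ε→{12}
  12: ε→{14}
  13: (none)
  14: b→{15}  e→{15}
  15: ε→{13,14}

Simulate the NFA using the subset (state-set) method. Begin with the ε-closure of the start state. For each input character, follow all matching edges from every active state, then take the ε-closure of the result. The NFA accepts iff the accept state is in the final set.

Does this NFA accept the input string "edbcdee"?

initial (ε-close {0}): {0,1,2,4}
'e' @ 1: {1,3,4}
'd' @ 2: {5,6}
'b' @ 3: {7,8}
'c' @ 4: {9,10}
'd' @ 5: {11,12,14}
'e' @ 6: {13,14,15}  ✓accept
'e' @ 7: {13,14,15}  ✓accept
final: {13,14,15}; accept 13 in set

Answer: ACCEPT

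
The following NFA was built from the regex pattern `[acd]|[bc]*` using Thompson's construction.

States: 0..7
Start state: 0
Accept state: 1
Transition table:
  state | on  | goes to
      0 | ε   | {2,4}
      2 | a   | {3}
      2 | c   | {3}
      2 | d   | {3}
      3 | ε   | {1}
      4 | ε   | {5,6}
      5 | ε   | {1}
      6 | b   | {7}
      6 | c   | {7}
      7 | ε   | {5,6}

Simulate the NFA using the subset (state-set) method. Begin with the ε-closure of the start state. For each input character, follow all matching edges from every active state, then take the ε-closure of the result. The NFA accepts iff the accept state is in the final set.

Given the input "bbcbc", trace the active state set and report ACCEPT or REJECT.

S₀ = ε-closure({0}) = {0,1,2,4,5,6}
'b' @ 1: {1,5,6,7}  ✓accept
'b' @ 2: {1,5,6,7}  ✓accept
'c' @ 3: {1,5,6,7}  ✓accept
'b' @ 4: {1,5,6,7}  ✓accept
'c' @ 5: {1,5,6,7}  ✓accept
after full input: {1,5,6,7}  (accept=1 in)

Answer: ACCEPT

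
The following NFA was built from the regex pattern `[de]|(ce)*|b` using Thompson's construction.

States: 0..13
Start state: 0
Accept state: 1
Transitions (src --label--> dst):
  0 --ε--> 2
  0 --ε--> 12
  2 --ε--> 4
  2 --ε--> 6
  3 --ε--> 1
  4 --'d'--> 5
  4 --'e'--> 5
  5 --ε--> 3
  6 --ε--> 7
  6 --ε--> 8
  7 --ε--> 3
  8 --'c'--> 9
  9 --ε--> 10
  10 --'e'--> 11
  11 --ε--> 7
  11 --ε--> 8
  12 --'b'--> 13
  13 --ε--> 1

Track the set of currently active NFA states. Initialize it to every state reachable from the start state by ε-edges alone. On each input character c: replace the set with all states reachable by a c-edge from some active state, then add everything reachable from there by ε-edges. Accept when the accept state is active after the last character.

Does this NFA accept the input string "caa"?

initial (ε-close {0}): {0,1,2,3,4,6,7,8,12}
'c' @ 1: {9,10}
'a' @ 2: {}  — no active states
rest 'a' ignored (set empty)
final: {}; accept 1 not in set

Answer: REJECT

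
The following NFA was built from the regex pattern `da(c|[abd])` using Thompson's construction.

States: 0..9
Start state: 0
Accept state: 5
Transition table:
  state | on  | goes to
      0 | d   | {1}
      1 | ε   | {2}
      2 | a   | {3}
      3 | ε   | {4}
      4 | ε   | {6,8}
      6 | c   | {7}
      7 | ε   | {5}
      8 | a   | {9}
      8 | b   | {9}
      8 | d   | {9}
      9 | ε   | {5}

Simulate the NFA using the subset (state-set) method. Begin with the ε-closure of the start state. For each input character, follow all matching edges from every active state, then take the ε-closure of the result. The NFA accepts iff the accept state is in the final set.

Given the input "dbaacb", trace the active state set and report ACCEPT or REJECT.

Answer: REJECT

Derivation:
start: ε-closure({0}) = {0}
'd' @ 1: {1,2}
'b' @ 2: {}  — state set empty
rest 'aacb' ignored (set empty)
end set {} — state 5 not in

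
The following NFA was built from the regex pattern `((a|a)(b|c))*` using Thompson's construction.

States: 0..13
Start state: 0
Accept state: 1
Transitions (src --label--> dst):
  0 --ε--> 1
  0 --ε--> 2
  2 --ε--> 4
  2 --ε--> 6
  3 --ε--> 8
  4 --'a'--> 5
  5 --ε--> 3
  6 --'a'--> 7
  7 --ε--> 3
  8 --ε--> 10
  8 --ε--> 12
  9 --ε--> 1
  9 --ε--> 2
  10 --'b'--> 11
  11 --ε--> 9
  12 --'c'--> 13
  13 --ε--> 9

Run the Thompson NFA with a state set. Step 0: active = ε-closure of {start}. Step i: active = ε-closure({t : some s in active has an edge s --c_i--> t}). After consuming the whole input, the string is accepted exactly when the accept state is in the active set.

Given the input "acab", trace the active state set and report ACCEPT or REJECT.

start: ε-closure({0}) = {0,1,2,4,6}
'a' @ 1: {3,5,7,8,10,12}
'c' @ 2: {1,2,4,6,9,13}  (accept∈set)
'a' @ 3: {3,5,7,8,10,12}
'b' @ 4: {1,2,4,6,9,11}  (accept∈set)
final: {1,2,4,6,9,11}; accept 1 in set

Answer: ACCEPT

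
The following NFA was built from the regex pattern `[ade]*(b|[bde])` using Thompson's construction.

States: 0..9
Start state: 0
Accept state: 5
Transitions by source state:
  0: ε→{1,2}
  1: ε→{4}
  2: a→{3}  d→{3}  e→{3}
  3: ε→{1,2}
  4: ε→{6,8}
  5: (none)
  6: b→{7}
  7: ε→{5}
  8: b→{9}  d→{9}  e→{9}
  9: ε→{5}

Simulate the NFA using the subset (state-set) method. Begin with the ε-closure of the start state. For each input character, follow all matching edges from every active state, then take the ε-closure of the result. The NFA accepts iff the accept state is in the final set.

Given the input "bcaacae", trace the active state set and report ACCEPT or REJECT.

Answer: REJECT

Trace:
S₀ = ε-closure({0}) = {0,1,2,4,6,8}
'b' @ 1: {5,7,9}  [accepting]
'c' @ 2: {}  — dead — no transitions
rest 'aacae' ignored (set empty)
after full input: {}  (accept=5 not in)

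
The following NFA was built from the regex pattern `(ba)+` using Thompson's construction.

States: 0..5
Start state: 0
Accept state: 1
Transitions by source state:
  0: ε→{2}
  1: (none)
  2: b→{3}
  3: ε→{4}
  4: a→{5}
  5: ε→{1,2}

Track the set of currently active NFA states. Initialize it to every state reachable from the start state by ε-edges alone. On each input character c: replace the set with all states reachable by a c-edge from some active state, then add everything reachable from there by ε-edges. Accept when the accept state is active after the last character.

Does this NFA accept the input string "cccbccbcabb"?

Answer: REJECT

Steps:
initial (ε-close {0}): {0,2}
'c' @ 1: {}  — state set empty
rest 'ccbccbcabb' ignored (set empty)
final: {}; accept 1 not in set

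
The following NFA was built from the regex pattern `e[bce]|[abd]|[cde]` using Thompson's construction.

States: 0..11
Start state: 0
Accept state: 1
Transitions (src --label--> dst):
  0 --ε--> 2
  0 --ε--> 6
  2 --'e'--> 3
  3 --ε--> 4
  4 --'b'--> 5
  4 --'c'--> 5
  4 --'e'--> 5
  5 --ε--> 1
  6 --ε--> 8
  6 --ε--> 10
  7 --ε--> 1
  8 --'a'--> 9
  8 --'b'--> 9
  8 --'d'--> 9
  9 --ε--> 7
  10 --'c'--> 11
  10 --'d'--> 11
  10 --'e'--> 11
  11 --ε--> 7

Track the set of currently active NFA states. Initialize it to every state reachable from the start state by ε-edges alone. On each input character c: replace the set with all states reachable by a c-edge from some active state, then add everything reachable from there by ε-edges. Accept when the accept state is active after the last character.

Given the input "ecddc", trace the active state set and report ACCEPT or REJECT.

Answer: REJECT

Steps:
S₀ = ε-closure({0}) = {0,2,6,8,10}
'e' @ 1: {1,3,4,7,11}  [accepting]
'c' @ 2: {1,5}  [accepting]
'd' @ 3: {}  — state set empty
rest 'dc' ignored (set empty)
end set {} — state 1 not in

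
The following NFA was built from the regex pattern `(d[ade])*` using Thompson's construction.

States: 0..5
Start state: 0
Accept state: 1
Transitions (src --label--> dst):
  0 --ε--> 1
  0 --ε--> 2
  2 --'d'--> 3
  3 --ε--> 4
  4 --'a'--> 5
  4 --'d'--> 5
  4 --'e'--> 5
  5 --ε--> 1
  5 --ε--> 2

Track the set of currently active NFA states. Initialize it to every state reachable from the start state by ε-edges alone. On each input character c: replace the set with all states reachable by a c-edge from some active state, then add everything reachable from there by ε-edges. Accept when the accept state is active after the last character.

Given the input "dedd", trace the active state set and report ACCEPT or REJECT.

Answer: ACCEPT

Trace:
initial (ε-close {0}): {0,1,2}
'd' @ 1: {3,4}
'e' @ 2: {1,2,5}  ✓accept
'd' @ 3: {3,4}
'd' @ 4: {1,2,5}  ✓accept
end set {1,2,5} — state 1 in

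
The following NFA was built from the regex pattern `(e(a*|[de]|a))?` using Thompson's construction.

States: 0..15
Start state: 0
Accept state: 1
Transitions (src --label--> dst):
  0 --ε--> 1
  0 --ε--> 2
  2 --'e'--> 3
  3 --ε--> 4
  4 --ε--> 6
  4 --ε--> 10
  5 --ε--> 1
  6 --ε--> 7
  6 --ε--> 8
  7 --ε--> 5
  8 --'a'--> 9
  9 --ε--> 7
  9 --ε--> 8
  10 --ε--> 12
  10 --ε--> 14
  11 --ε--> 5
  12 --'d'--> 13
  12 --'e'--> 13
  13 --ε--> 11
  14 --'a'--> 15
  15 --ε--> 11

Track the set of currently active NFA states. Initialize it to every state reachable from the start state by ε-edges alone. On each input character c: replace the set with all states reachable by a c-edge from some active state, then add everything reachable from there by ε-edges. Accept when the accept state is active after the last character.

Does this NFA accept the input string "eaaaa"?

Answer: ACCEPT

Steps:
start: ε-closure({0}) = {0,1,2}
'e' @ 1: {1,3,4,5,6,7,8,10,12,14}  [accepting]
'a' @ 2: {1,5,7,8,9,11,15}  [accepting]
'a' @ 3: {1,5,7,8,9}  [accepting]
'a' @ 4: {1,5,7,8,9}  [accepting]
'a' @ 5: {1,5,7,8,9}  [accepting]
end set {1,5,7,8,9} — state 1 in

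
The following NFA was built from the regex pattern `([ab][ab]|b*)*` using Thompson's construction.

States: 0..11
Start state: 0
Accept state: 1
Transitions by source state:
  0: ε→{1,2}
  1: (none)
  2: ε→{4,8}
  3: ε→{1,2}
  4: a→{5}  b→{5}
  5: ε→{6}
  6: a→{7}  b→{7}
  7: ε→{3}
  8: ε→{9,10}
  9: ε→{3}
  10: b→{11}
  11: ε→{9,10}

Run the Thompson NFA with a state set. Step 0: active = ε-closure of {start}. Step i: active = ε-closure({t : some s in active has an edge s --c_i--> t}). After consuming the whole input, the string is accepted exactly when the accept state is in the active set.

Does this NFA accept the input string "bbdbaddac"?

start: ε-closure({0}) = {0,1,2,3,4,8,9,10}
'b' @ 1: {1,2,3,4,5,6,8,9,10,11}  ✓accept
'b' @ 2: {1,2,3,4,5,6,7,8,9,10,11}  ✓accept
'd' @ 3: {}  — no active states
rest 'baddac' ignored (set empty)
after full input: {}  (accept=1 not in)

Answer: REJECT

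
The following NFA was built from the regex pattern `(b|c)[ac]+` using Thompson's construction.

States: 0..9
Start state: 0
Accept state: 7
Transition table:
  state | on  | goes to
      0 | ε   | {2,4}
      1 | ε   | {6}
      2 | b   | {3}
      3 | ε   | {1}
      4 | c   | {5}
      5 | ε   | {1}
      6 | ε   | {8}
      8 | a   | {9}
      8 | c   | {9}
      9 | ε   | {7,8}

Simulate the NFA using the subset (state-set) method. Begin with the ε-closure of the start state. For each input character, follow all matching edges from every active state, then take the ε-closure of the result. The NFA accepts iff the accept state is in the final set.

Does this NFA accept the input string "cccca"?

Answer: ACCEPT

Steps:
initial (ε-close {0}): {0,2,4}
'c' @ 1: {1,5,6,8}
'c' @ 2: {7,8,9}  (accept∈set)
'c' @ 3: {7,8,9}  (accept∈set)
'c' @ 4: {7,8,9}  (accept∈set)
'a' @ 5: {7,8,9}  (accept∈set)
after full input: {7,8,9}  (accept=7 in)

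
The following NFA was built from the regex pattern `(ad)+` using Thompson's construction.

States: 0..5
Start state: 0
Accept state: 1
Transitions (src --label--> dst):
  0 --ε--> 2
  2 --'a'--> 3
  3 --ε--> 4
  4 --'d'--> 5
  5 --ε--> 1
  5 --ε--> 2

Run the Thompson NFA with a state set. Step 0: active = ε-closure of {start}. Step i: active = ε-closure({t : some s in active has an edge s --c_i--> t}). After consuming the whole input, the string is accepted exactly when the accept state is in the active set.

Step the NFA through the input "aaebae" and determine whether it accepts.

Answer: REJECT

Derivation:
initial (ε-close {0}): {0,2}
'a' @ 1: {3,4}
'a' @ 2: {}  — dead — no transitions
rest 'ebae' ignored (set empty)
after full input: {}  (accept=1 not in)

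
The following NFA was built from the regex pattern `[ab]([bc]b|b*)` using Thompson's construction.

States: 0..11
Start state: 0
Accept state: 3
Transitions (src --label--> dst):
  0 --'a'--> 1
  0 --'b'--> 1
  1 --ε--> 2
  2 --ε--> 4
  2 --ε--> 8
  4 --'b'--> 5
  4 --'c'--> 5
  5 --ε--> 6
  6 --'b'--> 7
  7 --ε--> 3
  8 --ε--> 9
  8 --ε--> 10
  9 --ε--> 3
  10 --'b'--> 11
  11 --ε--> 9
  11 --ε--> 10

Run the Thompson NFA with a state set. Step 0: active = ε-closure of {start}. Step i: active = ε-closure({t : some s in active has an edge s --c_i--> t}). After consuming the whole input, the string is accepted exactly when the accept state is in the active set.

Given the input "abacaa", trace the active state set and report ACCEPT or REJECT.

Answer: REJECT

Trace:
initial (ε-close {0}): {0}
'a' @ 1: {1,2,3,4,8,9,10}  ✓accept
'b' @ 2: {3,5,6,9,10,11}  ✓accept
'a' @ 3: {}  — no active states
rest 'caa' ignored (set empty)
end set {} — state 3 not in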